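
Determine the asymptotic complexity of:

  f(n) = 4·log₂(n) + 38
O(log n)

The dominant term in 4·log₂(n) + 38 is 4·log₂(n), which is Θ(log n).
Lower-order terms (38) are asymptotically negligible.
Constants are absorbed, so the tightest bound is O(log n).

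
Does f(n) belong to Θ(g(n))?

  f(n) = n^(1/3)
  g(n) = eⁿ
False

f(n) = n^(1/3) is O(n^(1/3)), and g(n) = eⁿ is O(eⁿ).
Since they have different growth rates, f(n) = Θ(g(n)) is false.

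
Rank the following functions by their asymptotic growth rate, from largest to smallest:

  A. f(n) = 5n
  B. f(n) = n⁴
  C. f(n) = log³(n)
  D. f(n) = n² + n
B > D > A > C

Comparing growth rates:
B = n⁴ is O(n⁴)
D = n² + n is O(n²)
A = 5n is O(n)
C = log³(n) is O(log³ n)

Therefore, the order from fastest to slowest is: B > D > A > C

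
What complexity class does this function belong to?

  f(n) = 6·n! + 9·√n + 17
O(n!)

The dominant term in 6·n! + 9·√n + 17 is 6·n!, which is Θ(n!).
Lower-order terms (9·√n, 17) are asymptotically negligible.
Constants are absorbed, so the tightest bound is O(n!).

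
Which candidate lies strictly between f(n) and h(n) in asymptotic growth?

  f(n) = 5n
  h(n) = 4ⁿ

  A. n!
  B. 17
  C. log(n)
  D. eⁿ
D

We need g(n) with 5n = o(g(n)) and g(n) = o(4ⁿ), i.e. O(n) ≺ g ≺ O(4ⁿ).
Check each option:
  A. n! — O(n!) does not grow strictly slower than h(n)
  B. 17 — O(1) does not grow strictly faster than f(n)
  C. log(n) — O(log n) does not grow strictly faster than f(n)
  D. eⁿ — O(eⁿ) is strictly between O(n) and O(4ⁿ) ✓

Only option D (eⁿ) lies strictly between.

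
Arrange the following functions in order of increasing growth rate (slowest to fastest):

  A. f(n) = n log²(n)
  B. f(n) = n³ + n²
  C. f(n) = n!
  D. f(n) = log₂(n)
D < A < B < C

Comparing growth rates:
D = log₂(n) is O(log n)
A = n log²(n) is O(n log² n)
B = n³ + n² is O(n³)
C = n! is O(n!)

Therefore, the order from slowest to fastest is: D < A < B < C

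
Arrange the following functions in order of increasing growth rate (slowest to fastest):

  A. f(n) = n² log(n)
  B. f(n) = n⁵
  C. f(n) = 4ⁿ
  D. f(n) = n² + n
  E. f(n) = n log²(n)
E < D < A < B < C

Comparing growth rates:
E = n log²(n) is O(n log² n)
D = n² + n is O(n²)
A = n² log(n) is O(n² log n)
B = n⁵ is O(n⁵)
C = 4ⁿ is O(4ⁿ)

Therefore, the order from slowest to fastest is: E < D < A < B < C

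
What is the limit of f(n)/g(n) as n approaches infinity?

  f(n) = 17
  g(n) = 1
17

Since 17 and 1 have the same growth rate (O(1)),
the ratio converges to a constant: 17.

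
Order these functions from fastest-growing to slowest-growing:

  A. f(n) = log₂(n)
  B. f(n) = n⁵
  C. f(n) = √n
B > C > A

Comparing growth rates:
B = n⁵ is O(n⁵)
C = √n is O(√n)
A = log₂(n) is O(log n)

Therefore, the order from fastest to slowest is: B > C > A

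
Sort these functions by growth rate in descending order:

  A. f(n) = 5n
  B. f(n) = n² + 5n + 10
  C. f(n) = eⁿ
C > B > A

Comparing growth rates:
C = eⁿ is O(eⁿ)
B = n² + 5n + 10 is O(n²)
A = 5n is O(n)

Therefore, the order from fastest to slowest is: C > B > A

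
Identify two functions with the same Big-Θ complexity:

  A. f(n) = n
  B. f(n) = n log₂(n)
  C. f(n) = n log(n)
B and C

Examining each function:
  A. n is O(n)
  B. n log₂(n) is O(n log n)
  C. n log(n) is O(n log n)

Functions B and C both have the same complexity class.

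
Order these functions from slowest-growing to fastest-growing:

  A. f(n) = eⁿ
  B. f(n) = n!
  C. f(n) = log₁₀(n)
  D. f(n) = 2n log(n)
C < D < A < B

Comparing growth rates:
C = log₁₀(n) is O(log n)
D = 2n log(n) is O(n log n)
A = eⁿ is O(eⁿ)
B = n! is O(n!)

Therefore, the order from slowest to fastest is: C < D < A < B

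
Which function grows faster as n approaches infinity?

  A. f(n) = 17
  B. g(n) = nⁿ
B

f(n) = 17 is O(1), while g(n) = nⁿ is O(nⁿ).
Since O(nⁿ) grows faster than O(1), g(n) dominates.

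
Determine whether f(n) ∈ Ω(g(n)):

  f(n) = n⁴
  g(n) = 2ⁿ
False

f(n) = n⁴ is O(n⁴), and g(n) = 2ⁿ is O(2ⁿ).
Since O(n⁴) grows slower than O(2ⁿ), f(n) = Ω(g(n)) is false.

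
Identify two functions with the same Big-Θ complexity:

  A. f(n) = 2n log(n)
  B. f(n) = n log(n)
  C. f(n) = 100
A and B

Examining each function:
  A. 2n log(n) is O(n log n)
  B. n log(n) is O(n log n)
  C. 100 is O(1)

Functions A and B both have the same complexity class.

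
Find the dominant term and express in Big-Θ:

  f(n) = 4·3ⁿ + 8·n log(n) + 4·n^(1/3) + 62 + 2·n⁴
Θ(3ⁿ)

Order the terms by growth rate: 62 ≺ 4·n^(1/3) ≺ 8·n log(n) ≺ 2·n⁴ ≺ 4·3ⁿ.
The fastest-growing term 4·3ⁿ dominates as n → ∞; dropping its constant factor gives Θ(3ⁿ).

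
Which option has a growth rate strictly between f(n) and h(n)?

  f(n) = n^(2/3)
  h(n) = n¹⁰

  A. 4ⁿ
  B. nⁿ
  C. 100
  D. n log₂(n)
D

We need g(n) with n^(2/3) = o(g(n)) and g(n) = o(n¹⁰), i.e. O(n^(2/3)) ≺ g ≺ O(n¹⁰).
Check each option:
  A. 4ⁿ — O(4ⁿ) does not grow strictly slower than h(n)
  B. nⁿ — O(nⁿ) does not grow strictly slower than h(n)
  C. 100 — O(1) does not grow strictly faster than f(n)
  D. n log₂(n) — O(n log n) is strictly between O(n^(2/3)) and O(n¹⁰) ✓

Only option D (n log₂(n)) lies strictly between.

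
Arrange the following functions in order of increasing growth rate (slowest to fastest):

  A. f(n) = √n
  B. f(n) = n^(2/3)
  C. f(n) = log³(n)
C < A < B

Comparing growth rates:
C = log³(n) is O(log³ n)
A = √n is O(√n)
B = n^(2/3) is O(n^(2/3))

Therefore, the order from slowest to fastest is: C < A < B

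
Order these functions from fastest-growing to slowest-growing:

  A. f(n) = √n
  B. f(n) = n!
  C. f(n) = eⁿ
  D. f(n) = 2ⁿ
B > C > D > A

Comparing growth rates:
B = n! is O(n!)
C = eⁿ is O(eⁿ)
D = 2ⁿ is O(2ⁿ)
A = √n is O(√n)

Therefore, the order from fastest to slowest is: B > C > D > A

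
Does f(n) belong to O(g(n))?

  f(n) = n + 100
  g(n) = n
True

f(n) = n + 100 and g(n) = n are both O(n).
Big-O permits equal growth rates (f ≤ c·g for some c), so f(n) = O(g(n)) is true.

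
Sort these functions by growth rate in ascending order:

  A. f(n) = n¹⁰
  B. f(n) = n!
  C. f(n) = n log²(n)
C < A < B

Comparing growth rates:
C = n log²(n) is O(n log² n)
A = n¹⁰ is O(n¹⁰)
B = n! is O(n!)

Therefore, the order from slowest to fastest is: C < A < B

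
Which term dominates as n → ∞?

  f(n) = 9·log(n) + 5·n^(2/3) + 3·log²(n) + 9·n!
9·n!

Looking at each term:
  - 9·log(n) is O(log n)
  - 5·n^(2/3) is O(n^(2/3))
  - 3·log²(n) is O(log² n)
  - 9·n! is O(n!)

The term 9·n! (O(n!)) grows fastest and dominates all others.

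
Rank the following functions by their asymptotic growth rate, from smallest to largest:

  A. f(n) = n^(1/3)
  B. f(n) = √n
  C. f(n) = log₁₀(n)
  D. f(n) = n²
C < A < B < D

Comparing growth rates:
C = log₁₀(n) is O(log n)
A = n^(1/3) is O(n^(1/3))
B = √n is O(√n)
D = n² is O(n²)

Therefore, the order from slowest to fastest is: C < A < B < D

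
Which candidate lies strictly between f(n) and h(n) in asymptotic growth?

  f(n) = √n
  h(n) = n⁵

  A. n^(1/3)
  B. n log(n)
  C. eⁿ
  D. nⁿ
B

We need g(n) with √n = o(g(n)) and g(n) = o(n⁵), i.e. O(√n) ≺ g ≺ O(n⁵).
Check each option:
  A. n^(1/3) — O(n^(1/3)) does not grow strictly faster than f(n)
  B. n log(n) — O(n log n) is strictly between O(√n) and O(n⁵) ✓
  C. eⁿ — O(eⁿ) does not grow strictly slower than h(n)
  D. nⁿ — O(nⁿ) does not grow strictly slower than h(n)

Only option B (n log(n)) lies strictly between.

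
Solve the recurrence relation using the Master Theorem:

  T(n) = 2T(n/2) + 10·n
Θ(n log n)

Master Theorem: a = 2, b = 2, f(n) = 10·n.
Compute the critical exponent d = log₂(2) = 1.
Compare f(n) = Θ(n) against n^d:
  k = 1 = d, so f(n) = Θ(n^d) — Case 2.
  Work is balanced across levels: T(n) = Θ(n^d log n) = Θ(n log n).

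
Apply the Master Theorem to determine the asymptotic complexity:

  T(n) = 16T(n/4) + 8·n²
Θ(n² log n)

Master Theorem: a = 16, b = 4, f(n) = 8·n².
Compute the critical exponent d = log₄(16) = 2.
Compare f(n) = Θ(n²) against n^d:
  k = 2 = d, so f(n) = Θ(n^d) — Case 2.
  Work is balanced across levels: T(n) = Θ(n^d log n) = Θ(n² log n).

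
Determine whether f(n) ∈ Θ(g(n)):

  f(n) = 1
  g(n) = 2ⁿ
False

f(n) = 1 is O(1), and g(n) = 2ⁿ is O(2ⁿ).
Since they have different growth rates, f(n) = Θ(g(n)) is false.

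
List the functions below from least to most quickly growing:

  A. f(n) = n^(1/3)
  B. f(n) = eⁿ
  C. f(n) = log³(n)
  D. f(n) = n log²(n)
C < A < D < B

Comparing growth rates:
C = log³(n) is O(log³ n)
A = n^(1/3) is O(n^(1/3))
D = n log²(n) is O(n log² n)
B = eⁿ is O(eⁿ)

Therefore, the order from slowest to fastest is: C < A < D < B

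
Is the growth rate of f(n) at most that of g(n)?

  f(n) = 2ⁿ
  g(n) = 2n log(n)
False

f(n) = 2ⁿ is O(2ⁿ), and g(n) = 2n log(n) is O(n log n).
Since O(2ⁿ) grows faster than O(n log n), f(n) = O(g(n)) is false.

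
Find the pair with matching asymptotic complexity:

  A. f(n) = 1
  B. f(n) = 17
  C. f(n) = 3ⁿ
A and B

Examining each function:
  A. 1 is O(1)
  B. 17 is O(1)
  C. 3ⁿ is O(3ⁿ)

Functions A and B both have the same complexity class.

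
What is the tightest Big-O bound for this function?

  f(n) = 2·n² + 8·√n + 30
O(n²)

The dominant term in 2·n² + 8·√n + 30 is 2·n², which is Θ(n²).
Lower-order terms (8·√n, 30) are asymptotically negligible.
Constants are absorbed, so the tightest bound is O(n²).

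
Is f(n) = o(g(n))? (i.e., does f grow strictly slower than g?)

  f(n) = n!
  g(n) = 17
False

f(n) = n! is O(n!), and g(n) = 17 is O(1).
Since O(n!) grows faster than or equal to O(1), f(n) = o(g(n)) is false.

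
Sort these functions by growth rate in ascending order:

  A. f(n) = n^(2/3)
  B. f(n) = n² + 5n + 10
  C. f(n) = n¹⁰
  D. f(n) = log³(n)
D < A < B < C

Comparing growth rates:
D = log³(n) is O(log³ n)
A = n^(2/3) is O(n^(2/3))
B = n² + 5n + 10 is O(n²)
C = n¹⁰ is O(n¹⁰)

Therefore, the order from slowest to fastest is: D < A < B < C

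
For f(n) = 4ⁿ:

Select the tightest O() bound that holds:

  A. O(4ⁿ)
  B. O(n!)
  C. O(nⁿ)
A

f(n) = 4ⁿ is O(4ⁿ).
All listed options are valid Big-O bounds (upper bounds),
but O(4ⁿ) is the tightest (smallest valid bound).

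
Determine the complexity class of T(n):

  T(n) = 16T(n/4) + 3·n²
Θ(n² log n)

Master Theorem: a = 16, b = 4, f(n) = 3·n².
Compute the critical exponent d = log₄(16) = 2.
Compare f(n) = Θ(n²) against n^d:
  k = 2 = d, so f(n) = Θ(n^d) — Case 2.
  Work is balanced across levels: T(n) = Θ(n^d log n) = Θ(n² log n).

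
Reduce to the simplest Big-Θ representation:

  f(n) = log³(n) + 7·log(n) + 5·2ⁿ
Θ(2ⁿ)

Order the terms by growth rate: 7·log(n) ≺ log³(n) ≺ 5·2ⁿ.
The fastest-growing term 5·2ⁿ dominates as n → ∞; dropping its constant factor gives Θ(2ⁿ).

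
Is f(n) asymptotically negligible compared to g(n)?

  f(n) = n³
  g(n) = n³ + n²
False

f(n) = n³ is O(n³), and g(n) = n³ + n² is O(n³).
Since they have the same growth rate, f(n) = o(g(n)) is false.
(f = o(g) requires f to grow strictly slower, not equal.)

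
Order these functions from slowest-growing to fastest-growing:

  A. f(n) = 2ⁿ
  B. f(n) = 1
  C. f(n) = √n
B < C < A

Comparing growth rates:
B = 1 is O(1)
C = √n is O(√n)
A = 2ⁿ is O(2ⁿ)

Therefore, the order from slowest to fastest is: B < C < A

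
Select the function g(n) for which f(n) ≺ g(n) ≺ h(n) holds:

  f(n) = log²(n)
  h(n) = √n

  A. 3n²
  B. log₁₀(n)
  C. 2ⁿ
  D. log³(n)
D

We need g(n) with log²(n) = o(g(n)) and g(n) = o(√n), i.e. O(log² n) ≺ g ≺ O(√n).
Check each option:
  A. 3n² — O(n²) does not grow strictly slower than h(n)
  B. log₁₀(n) — O(log n) does not grow strictly faster than f(n)
  C. 2ⁿ — O(2ⁿ) does not grow strictly slower than h(n)
  D. log³(n) — O(log³ n) is strictly between O(log² n) and O(√n) ✓

Only option D (log³(n)) lies strictly between.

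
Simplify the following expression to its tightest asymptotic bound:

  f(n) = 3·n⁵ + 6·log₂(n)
Θ(n⁵)

Order the terms by growth rate: 6·log₂(n) ≺ 3·n⁵.
The fastest-growing term 3·n⁵ dominates as n → ∞; dropping its constant factor gives Θ(n⁵).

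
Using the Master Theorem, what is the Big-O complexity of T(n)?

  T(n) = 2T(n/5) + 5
Θ(n^log₅(2))

Master Theorem: a = 2, b = 5, f(n) = 5.
Compute the critical exponent d = log₅(2) = 0.431.
Compare f(n) = Θ(1) against n^d:
  k = 0 < d = 0.431, so f(n) = O(n^(d-ε)) — Case 1.
  The recursion cost dominates: T(n) = Θ(n^d) = Θ(n^log₅(2)).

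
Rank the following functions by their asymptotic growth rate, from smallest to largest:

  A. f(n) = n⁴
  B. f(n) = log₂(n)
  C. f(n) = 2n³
B < C < A

Comparing growth rates:
B = log₂(n) is O(log n)
C = 2n³ is O(n³)
A = n⁴ is O(n⁴)

Therefore, the order from slowest to fastest is: B < C < A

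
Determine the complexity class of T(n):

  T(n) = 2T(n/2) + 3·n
Θ(n log n)

Master Theorem: a = 2, b = 2, f(n) = 3·n.
Compute the critical exponent d = log₂(2) = 1.
Compare f(n) = Θ(n) against n^d:
  k = 1 = d, so f(n) = Θ(n^d) — Case 2.
  Work is balanced across levels: T(n) = Θ(n^d log n) = Θ(n log n).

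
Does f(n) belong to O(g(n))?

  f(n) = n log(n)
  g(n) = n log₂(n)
True

f(n) = n log(n) and g(n) = n log₂(n) are both O(n log n).
Big-O permits equal growth rates (f ≤ c·g for some c), so f(n) = O(g(n)) is true.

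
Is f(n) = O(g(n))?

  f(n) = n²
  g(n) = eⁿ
True

f(n) = n² is O(n²), and g(n) = eⁿ is O(eⁿ).
Since O(n²) ⊆ O(eⁿ) (f grows no faster than g), f(n) = O(g(n)) is true.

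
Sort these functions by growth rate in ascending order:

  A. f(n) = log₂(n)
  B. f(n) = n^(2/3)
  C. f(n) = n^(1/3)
A < C < B

Comparing growth rates:
A = log₂(n) is O(log n)
C = n^(1/3) is O(n^(1/3))
B = n^(2/3) is O(n^(2/3))

Therefore, the order from slowest to fastest is: A < C < B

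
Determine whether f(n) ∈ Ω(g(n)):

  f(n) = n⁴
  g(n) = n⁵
False

f(n) = n⁴ is O(n⁴), and g(n) = n⁵ is O(n⁵).
Since O(n⁴) grows slower than O(n⁵), f(n) = Ω(g(n)) is false.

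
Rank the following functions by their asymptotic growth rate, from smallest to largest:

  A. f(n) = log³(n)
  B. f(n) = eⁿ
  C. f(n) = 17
C < A < B

Comparing growth rates:
C = 17 is O(1)
A = log³(n) is O(log³ n)
B = eⁿ is O(eⁿ)

Therefore, the order from slowest to fastest is: C < A < B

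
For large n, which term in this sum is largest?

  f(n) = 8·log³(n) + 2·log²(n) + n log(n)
n log(n)

Looking at each term:
  - 8·log³(n) is O(log³ n)
  - 2·log²(n) is O(log² n)
  - n log(n) is O(n log n)

The term n log(n) (O(n log n)) grows fastest and dominates all others.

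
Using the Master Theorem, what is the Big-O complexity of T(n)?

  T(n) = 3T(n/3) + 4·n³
Θ(n³)

Master Theorem: a = 3, b = 3, f(n) = 4·n³.
Compute the critical exponent d = log₃(3) = 1.
Compare f(n) = Θ(n³) against n^d:
  k = 3 > d = 1, so f(n) = Ω(n^(d+ε)) — Case 3.
  Regularity: a·(n/b)^3/n^3 = a/b^3 = 3/27 < 1 ✓.
  The top-level work dominates: T(n) = Θ(f(n)) = Θ(n³).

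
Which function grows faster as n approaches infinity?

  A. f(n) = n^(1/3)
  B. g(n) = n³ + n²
B

f(n) = n^(1/3) is O(n^(1/3)), while g(n) = n³ + n² is O(n³).
Since O(n³) grows faster than O(n^(1/3)), g(n) dominates.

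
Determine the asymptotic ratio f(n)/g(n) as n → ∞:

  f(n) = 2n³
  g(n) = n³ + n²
2

Since 2n³ and n³ + n² have the same growth rate (O(n³)),
the ratio converges to a constant: 2.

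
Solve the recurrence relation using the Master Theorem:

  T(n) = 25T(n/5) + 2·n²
Θ(n² log n)

Master Theorem: a = 25, b = 5, f(n) = 2·n².
Compute the critical exponent d = log₅(25) = 2.
Compare f(n) = Θ(n²) against n^d:
  k = 2 = d, so f(n) = Θ(n^d) — Case 2.
  Work is balanced across levels: T(n) = Θ(n^d log n) = Θ(n² log n).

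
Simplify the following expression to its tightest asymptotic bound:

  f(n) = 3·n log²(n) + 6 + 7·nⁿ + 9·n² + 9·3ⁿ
Θ(nⁿ)

Order the terms by growth rate: 6 ≺ 3·n log²(n) ≺ 9·n² ≺ 9·3ⁿ ≺ 7·nⁿ.
The fastest-growing term 7·nⁿ dominates as n → ∞; dropping its constant factor gives Θ(nⁿ).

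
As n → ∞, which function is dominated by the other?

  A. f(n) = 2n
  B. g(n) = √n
B

f(n) = 2n is O(n), while g(n) = √n is O(√n).
Since O(√n) grows slower than O(n), g(n) is dominated.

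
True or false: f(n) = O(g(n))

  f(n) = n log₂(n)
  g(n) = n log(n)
True

f(n) = n log₂(n) and g(n) = n log(n) are both O(n log n).
Big-O permits equal growth rates (f ≤ c·g for some c), so f(n) = O(g(n)) is true.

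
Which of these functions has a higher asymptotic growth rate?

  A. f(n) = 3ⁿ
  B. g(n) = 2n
A

f(n) = 3ⁿ is O(3ⁿ), while g(n) = 2n is O(n).
Since O(3ⁿ) grows faster than O(n), f(n) dominates.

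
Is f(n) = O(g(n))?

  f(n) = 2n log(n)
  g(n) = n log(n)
True

f(n) = 2n log(n) and g(n) = n log(n) are both O(n log n).
Big-O permits equal growth rates (f ≤ c·g for some c), so f(n) = O(g(n)) is true.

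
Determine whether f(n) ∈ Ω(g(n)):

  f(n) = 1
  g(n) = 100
True

f(n) = 1 and g(n) = 100 are both O(1).
Big-Ω permits equal growth rates (f ≥ c·g for some c > 0), so f(n) = Ω(g(n)) is true.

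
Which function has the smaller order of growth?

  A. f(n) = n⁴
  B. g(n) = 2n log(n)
B

f(n) = n⁴ is O(n⁴), while g(n) = 2n log(n) is O(n log n).
Since O(n log n) grows slower than O(n⁴), g(n) is dominated.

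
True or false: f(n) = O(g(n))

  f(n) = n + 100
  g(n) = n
True

f(n) = n + 100 and g(n) = n are both O(n).
Big-O permits equal growth rates (f ≤ c·g for some c), so f(n) = O(g(n)) is true.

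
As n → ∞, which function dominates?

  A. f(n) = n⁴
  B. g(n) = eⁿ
B

f(n) = n⁴ is O(n⁴), while g(n) = eⁿ is O(eⁿ).
Since O(eⁿ) grows faster than O(n⁴), g(n) dominates.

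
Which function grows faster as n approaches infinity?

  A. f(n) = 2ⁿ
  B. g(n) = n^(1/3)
A

f(n) = 2ⁿ is O(2ⁿ), while g(n) = n^(1/3) is O(n^(1/3)).
Since O(2ⁿ) grows faster than O(n^(1/3)), f(n) dominates.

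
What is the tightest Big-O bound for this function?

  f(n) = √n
O(√n)

The dominant term in √n is √n, which is Θ(√n).
Constants are absorbed, so the tightest bound is O(√n).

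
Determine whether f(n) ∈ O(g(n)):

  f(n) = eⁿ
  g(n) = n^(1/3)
False

f(n) = eⁿ is O(eⁿ), and g(n) = n^(1/3) is O(n^(1/3)).
Since O(eⁿ) grows faster than O(n^(1/3)), f(n) = O(g(n)) is false.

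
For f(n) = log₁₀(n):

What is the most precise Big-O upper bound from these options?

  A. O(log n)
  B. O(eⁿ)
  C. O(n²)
A

f(n) = log₁₀(n) is O(log n).
All listed options are valid Big-O bounds (upper bounds),
but O(log n) is the tightest (smallest valid bound).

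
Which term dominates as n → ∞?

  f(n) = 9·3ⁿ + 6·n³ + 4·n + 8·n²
9·3ⁿ

Looking at each term:
  - 9·3ⁿ is O(3ⁿ)
  - 6·n³ is O(n³)
  - 4·n is O(n)
  - 8·n² is O(n²)

The term 9·3ⁿ (O(3ⁿ)) grows fastest and dominates all others.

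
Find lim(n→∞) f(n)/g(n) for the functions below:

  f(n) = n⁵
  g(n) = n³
∞

Since n⁵ (O(n⁵)) grows faster than n³ (O(n³)),
the ratio f(n)/g(n) → ∞ as n → ∞.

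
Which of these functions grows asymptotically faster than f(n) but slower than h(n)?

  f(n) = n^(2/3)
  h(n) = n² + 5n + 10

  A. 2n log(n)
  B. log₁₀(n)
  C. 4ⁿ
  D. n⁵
A

We need g(n) with n^(2/3) = o(g(n)) and g(n) = o(n² + 5n + 10), i.e. O(n^(2/3)) ≺ g ≺ O(n²).
Check each option:
  A. 2n log(n) — O(n log n) is strictly between O(n^(2/3)) and O(n²) ✓
  B. log₁₀(n) — O(log n) does not grow strictly faster than f(n)
  C. 4ⁿ — O(4ⁿ) does not grow strictly slower than h(n)
  D. n⁵ — O(n⁵) does not grow strictly slower than h(n)

Only option A (2n log(n)) lies strictly between.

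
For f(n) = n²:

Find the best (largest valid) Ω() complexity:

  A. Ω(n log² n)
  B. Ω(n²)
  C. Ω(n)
B

f(n) = n² is Ω(n²).
All listed options are valid Big-Ω bounds (lower bounds),
but Ω(n²) is the tightest (largest valid bound).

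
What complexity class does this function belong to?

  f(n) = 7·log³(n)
O(log³ n)

The dominant term in 7·log³(n) is 7·log³(n), which is Θ(log³ n).
Constants are absorbed, so the tightest bound is O(log³ n).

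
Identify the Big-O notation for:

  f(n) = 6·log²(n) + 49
O(log² n)

The dominant term in 6·log²(n) + 49 is 6·log²(n), which is Θ(log² n).
Lower-order terms (49) are asymptotically negligible.
Constants are absorbed, so the tightest bound is O(log² n).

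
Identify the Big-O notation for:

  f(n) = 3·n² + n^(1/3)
O(n²)

The dominant term in 3·n² + n^(1/3) is 3·n², which is Θ(n²).
Lower-order terms (n^(1/3)) are asymptotically negligible.
Constants are absorbed, so the tightest bound is O(n²).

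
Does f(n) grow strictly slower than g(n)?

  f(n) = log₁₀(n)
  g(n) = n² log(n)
True

f(n) = log₁₀(n) is O(log n), and g(n) = n² log(n) is O(n² log n).
Since O(log n) grows strictly slower than O(n² log n), f(n) = o(g(n)) is true.
This means lim(n→∞) f(n)/g(n) = 0.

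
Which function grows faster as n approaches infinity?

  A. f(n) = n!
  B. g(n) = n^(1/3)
A

f(n) = n! is O(n!), while g(n) = n^(1/3) is O(n^(1/3)).
Since O(n!) grows faster than O(n^(1/3)), f(n) dominates.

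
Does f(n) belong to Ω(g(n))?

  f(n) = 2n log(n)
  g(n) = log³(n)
True

f(n) = 2n log(n) is O(n log n), and g(n) = log³(n) is O(log³ n).
Since O(n log n) grows at least as fast as O(log³ n), f(n) = Ω(g(n)) is true.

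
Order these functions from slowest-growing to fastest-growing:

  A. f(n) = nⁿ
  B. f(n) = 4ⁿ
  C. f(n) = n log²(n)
C < B < A

Comparing growth rates:
C = n log²(n) is O(n log² n)
B = 4ⁿ is O(4ⁿ)
A = nⁿ is O(nⁿ)

Therefore, the order from slowest to fastest is: C < B < A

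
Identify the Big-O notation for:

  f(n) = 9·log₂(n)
O(log n)

The dominant term in 9·log₂(n) is 9·log₂(n), which is Θ(log n).
Constants are absorbed, so the tightest bound is O(log n).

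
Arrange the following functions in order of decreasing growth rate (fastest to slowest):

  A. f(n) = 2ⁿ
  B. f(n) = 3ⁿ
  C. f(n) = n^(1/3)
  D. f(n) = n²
B > A > D > C

Comparing growth rates:
B = 3ⁿ is O(3ⁿ)
A = 2ⁿ is O(2ⁿ)
D = n² is O(n²)
C = n^(1/3) is O(n^(1/3))

Therefore, the order from fastest to slowest is: B > A > D > C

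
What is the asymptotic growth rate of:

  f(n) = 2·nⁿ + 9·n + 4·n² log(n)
Θ(nⁿ)

Order the terms by growth rate: 9·n ≺ 4·n² log(n) ≺ 2·nⁿ.
The fastest-growing term 2·nⁿ dominates as n → ∞; dropping its constant factor gives Θ(nⁿ).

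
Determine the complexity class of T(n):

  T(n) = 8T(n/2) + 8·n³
Θ(n³ log n)

Master Theorem: a = 8, b = 2, f(n) = 8·n³.
Compute the critical exponent d = log₂(8) = 3.
Compare f(n) = Θ(n³) against n^d:
  k = 3 = d, so f(n) = Θ(n^d) — Case 2.
  Work is balanced across levels: T(n) = Θ(n^d log n) = Θ(n³ log n).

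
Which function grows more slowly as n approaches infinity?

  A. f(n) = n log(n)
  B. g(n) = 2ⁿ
A

f(n) = n log(n) is O(n log n), while g(n) = 2ⁿ is O(2ⁿ).
Since O(n log n) grows slower than O(2ⁿ), f(n) is dominated.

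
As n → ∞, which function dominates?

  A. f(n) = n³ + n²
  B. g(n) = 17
A

f(n) = n³ + n² is O(n³), while g(n) = 17 is O(1).
Since O(n³) grows faster than O(1), f(n) dominates.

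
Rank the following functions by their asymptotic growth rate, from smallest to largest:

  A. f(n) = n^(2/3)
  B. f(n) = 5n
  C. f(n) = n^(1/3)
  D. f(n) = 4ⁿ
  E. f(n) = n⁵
C < A < B < E < D

Comparing growth rates:
C = n^(1/3) is O(n^(1/3))
A = n^(2/3) is O(n^(2/3))
B = 5n is O(n)
E = n⁵ is O(n⁵)
D = 4ⁿ is O(4ⁿ)

Therefore, the order from slowest to fastest is: C < A < B < E < D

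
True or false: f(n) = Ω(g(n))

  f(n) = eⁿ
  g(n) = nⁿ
False

f(n) = eⁿ is O(eⁿ), and g(n) = nⁿ is O(nⁿ).
Since O(eⁿ) grows slower than O(nⁿ), f(n) = Ω(g(n)) is false.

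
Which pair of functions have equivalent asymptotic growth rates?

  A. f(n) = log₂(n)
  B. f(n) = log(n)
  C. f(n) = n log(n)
A and B

Examining each function:
  A. log₂(n) is O(log n)
  B. log(n) is O(log n)
  C. n log(n) is O(n log n)

Functions A and B both have the same complexity class.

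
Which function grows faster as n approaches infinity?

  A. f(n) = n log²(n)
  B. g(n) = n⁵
B

f(n) = n log²(n) is O(n log² n), while g(n) = n⁵ is O(n⁵).
Since O(n⁵) grows faster than O(n log² n), g(n) dominates.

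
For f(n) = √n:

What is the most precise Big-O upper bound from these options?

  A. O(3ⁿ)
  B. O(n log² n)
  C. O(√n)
C

f(n) = √n is O(√n).
All listed options are valid Big-O bounds (upper bounds),
but O(√n) is the tightest (smallest valid bound).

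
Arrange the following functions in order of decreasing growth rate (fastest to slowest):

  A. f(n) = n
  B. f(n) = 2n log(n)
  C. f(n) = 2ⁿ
C > B > A

Comparing growth rates:
C = 2ⁿ is O(2ⁿ)
B = 2n log(n) is O(n log n)
A = n is O(n)

Therefore, the order from fastest to slowest is: C > B > A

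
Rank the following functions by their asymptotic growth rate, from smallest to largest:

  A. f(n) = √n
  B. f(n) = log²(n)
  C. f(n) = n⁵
B < A < C

Comparing growth rates:
B = log²(n) is O(log² n)
A = √n is O(√n)
C = n⁵ is O(n⁵)

Therefore, the order from slowest to fastest is: B < A < C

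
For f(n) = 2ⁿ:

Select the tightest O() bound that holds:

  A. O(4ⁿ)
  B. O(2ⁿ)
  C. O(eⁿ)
B

f(n) = 2ⁿ is O(2ⁿ).
All listed options are valid Big-O bounds (upper bounds),
but O(2ⁿ) is the tightest (smallest valid bound).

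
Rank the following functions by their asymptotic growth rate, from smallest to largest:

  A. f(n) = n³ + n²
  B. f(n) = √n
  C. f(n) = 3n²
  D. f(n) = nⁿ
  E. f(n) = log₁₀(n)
E < B < C < A < D

Comparing growth rates:
E = log₁₀(n) is O(log n)
B = √n is O(√n)
C = 3n² is O(n²)
A = n³ + n² is O(n³)
D = nⁿ is O(nⁿ)

Therefore, the order from slowest to fastest is: E < B < C < A < D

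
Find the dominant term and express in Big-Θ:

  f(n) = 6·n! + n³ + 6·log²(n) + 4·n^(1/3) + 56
Θ(n!)

Order the terms by growth rate: 56 ≺ 6·log²(n) ≺ 4·n^(1/3) ≺ n³ ≺ 6·n!.
The fastest-growing term 6·n! dominates as n → ∞; dropping its constant factor gives Θ(n!).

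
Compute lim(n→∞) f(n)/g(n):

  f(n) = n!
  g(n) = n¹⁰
∞

Since n! (O(n!)) grows faster than n¹⁰ (O(n¹⁰)),
the ratio f(n)/g(n) → ∞ as n → ∞.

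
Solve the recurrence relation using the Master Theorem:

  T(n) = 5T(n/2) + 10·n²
Θ(n^log₂(5))

Master Theorem: a = 5, b = 2, f(n) = 10·n².
Compute the critical exponent d = log₂(5) = 2.322.
Compare f(n) = Θ(n²) against n^d:
  k = 2 < d = 2.322, so f(n) = O(n^(d-ε)) — Case 1.
  The recursion cost dominates: T(n) = Θ(n^d) = Θ(n^log₂(5)).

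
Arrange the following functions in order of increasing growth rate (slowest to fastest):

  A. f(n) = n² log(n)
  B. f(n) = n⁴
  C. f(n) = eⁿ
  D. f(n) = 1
D < A < B < C

Comparing growth rates:
D = 1 is O(1)
A = n² log(n) is O(n² log n)
B = n⁴ is O(n⁴)
C = eⁿ is O(eⁿ)

Therefore, the order from slowest to fastest is: D < A < B < C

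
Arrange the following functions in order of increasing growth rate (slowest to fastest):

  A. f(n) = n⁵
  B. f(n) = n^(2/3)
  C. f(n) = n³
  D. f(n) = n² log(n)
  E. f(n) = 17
E < B < D < C < A

Comparing growth rates:
E = 17 is O(1)
B = n^(2/3) is O(n^(2/3))
D = n² log(n) is O(n² log n)
C = n³ is O(n³)
A = n⁵ is O(n⁵)

Therefore, the order from slowest to fastest is: E < B < D < C < A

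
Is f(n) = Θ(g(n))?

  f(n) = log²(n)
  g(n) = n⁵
False

f(n) = log²(n) is O(log² n), and g(n) = n⁵ is O(n⁵).
Since they have different growth rates, f(n) = Θ(g(n)) is false.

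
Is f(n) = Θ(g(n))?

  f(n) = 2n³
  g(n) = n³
True

f(n) = 2n³ and g(n) = n³ are both O(n³).
Since they have the same asymptotic growth rate, f(n) = Θ(g(n)) is true.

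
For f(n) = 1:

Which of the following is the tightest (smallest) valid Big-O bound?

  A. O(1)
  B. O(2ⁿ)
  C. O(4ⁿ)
A

f(n) = 1 is O(1).
All listed options are valid Big-O bounds (upper bounds),
but O(1) is the tightest (smallest valid bound).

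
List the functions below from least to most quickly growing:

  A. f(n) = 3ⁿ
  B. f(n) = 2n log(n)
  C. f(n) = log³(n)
C < B < A

Comparing growth rates:
C = log³(n) is O(log³ n)
B = 2n log(n) is O(n log n)
A = 3ⁿ is O(3ⁿ)

Therefore, the order from slowest to fastest is: C < B < A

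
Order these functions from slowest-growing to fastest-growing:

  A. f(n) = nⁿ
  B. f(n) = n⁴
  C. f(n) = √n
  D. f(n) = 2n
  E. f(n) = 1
E < C < D < B < A

Comparing growth rates:
E = 1 is O(1)
C = √n is O(√n)
D = 2n is O(n)
B = n⁴ is O(n⁴)
A = nⁿ is O(nⁿ)

Therefore, the order from slowest to fastest is: E < C < D < B < A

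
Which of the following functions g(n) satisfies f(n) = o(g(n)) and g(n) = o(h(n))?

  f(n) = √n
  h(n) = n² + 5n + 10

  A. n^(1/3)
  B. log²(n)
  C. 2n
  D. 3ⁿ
C

We need g(n) with √n = o(g(n)) and g(n) = o(n² + 5n + 10), i.e. O(√n) ≺ g ≺ O(n²).
Check each option:
  A. n^(1/3) — O(n^(1/3)) does not grow strictly faster than f(n)
  B. log²(n) — O(log² n) does not grow strictly faster than f(n)
  C. 2n — O(n) is strictly between O(√n) and O(n²) ✓
  D. 3ⁿ — O(3ⁿ) does not grow strictly slower than h(n)

Only option C (2n) lies strictly between.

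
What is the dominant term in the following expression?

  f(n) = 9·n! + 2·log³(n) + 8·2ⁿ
9·n!

Looking at each term:
  - 9·n! is O(n!)
  - 2·log³(n) is O(log³ n)
  - 8·2ⁿ is O(2ⁿ)

The term 9·n! (O(n!)) grows fastest and dominates all others.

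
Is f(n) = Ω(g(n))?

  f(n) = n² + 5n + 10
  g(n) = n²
True

f(n) = n² + 5n + 10 and g(n) = n² are both O(n²).
Big-Ω permits equal growth rates (f ≥ c·g for some c > 0), so f(n) = Ω(g(n)) is true.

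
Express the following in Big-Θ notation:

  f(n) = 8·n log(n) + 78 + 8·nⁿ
Θ(nⁿ)

Order the terms by growth rate: 78 ≺ 8·n log(n) ≺ 8·nⁿ.
The fastest-growing term 8·nⁿ dominates as n → ∞; dropping its constant factor gives Θ(nⁿ).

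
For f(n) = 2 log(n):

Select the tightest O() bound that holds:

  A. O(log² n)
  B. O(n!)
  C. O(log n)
C

f(n) = 2 log(n) is O(log n).
All listed options are valid Big-O bounds (upper bounds),
but O(log n) is the tightest (smallest valid bound).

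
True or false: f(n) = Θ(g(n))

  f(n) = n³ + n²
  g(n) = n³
True

f(n) = n³ + n² and g(n) = n³ are both O(n³).
Since they have the same asymptotic growth rate, f(n) = Θ(g(n)) is true.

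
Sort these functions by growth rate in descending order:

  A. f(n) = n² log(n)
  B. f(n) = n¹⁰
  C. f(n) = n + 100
B > A > C

Comparing growth rates:
B = n¹⁰ is O(n¹⁰)
A = n² log(n) is O(n² log n)
C = n + 100 is O(n)

Therefore, the order from fastest to slowest is: B > A > C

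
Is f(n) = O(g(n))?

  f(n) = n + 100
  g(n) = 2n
True

f(n) = n + 100 and g(n) = 2n are both O(n).
Big-O permits equal growth rates (f ≤ c·g for some c), so f(n) = O(g(n)) is true.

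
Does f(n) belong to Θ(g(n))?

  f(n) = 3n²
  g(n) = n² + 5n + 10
True

f(n) = 3n² and g(n) = n² + 5n + 10 are both O(n²).
Since they have the same asymptotic growth rate, f(n) = Θ(g(n)) is true.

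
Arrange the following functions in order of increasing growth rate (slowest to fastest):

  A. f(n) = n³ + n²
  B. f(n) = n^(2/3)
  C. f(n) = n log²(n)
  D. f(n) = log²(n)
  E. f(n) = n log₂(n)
D < B < E < C < A

Comparing growth rates:
D = log²(n) is O(log² n)
B = n^(2/3) is O(n^(2/3))
E = n log₂(n) is O(n log n)
C = n log²(n) is O(n log² n)
A = n³ + n² is O(n³)

Therefore, the order from slowest to fastest is: D < B < E < C < A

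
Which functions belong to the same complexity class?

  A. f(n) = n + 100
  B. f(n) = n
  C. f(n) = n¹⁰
A and B

Examining each function:
  A. n + 100 is O(n)
  B. n is O(n)
  C. n¹⁰ is O(n¹⁰)

Functions A and B both have the same complexity class.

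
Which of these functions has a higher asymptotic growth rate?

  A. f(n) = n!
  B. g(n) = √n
A

f(n) = n! is O(n!), while g(n) = √n is O(√n).
Since O(n!) grows faster than O(√n), f(n) dominates.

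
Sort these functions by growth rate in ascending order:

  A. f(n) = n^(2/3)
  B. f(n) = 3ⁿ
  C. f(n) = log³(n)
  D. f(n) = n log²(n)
C < A < D < B

Comparing growth rates:
C = log³(n) is O(log³ n)
A = n^(2/3) is O(n^(2/3))
D = n log²(n) is O(n log² n)
B = 3ⁿ is O(3ⁿ)

Therefore, the order from slowest to fastest is: C < A < D < B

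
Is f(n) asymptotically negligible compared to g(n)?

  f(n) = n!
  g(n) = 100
False

f(n) = n! is O(n!), and g(n) = 100 is O(1).
Since O(n!) grows faster than or equal to O(1), f(n) = o(g(n)) is false.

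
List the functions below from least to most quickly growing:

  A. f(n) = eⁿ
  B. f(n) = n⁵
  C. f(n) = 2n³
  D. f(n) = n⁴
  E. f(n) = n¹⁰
C < D < B < E < A

Comparing growth rates:
C = 2n³ is O(n³)
D = n⁴ is O(n⁴)
B = n⁵ is O(n⁵)
E = n¹⁰ is O(n¹⁰)
A = eⁿ is O(eⁿ)

Therefore, the order from slowest to fastest is: C < D < B < E < A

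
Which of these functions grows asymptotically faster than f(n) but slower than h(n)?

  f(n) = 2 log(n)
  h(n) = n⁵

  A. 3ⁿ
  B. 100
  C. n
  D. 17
C

We need g(n) with 2 log(n) = o(g(n)) and g(n) = o(n⁵), i.e. O(log n) ≺ g ≺ O(n⁵).
Check each option:
  A. 3ⁿ — O(3ⁿ) does not grow strictly slower than h(n)
  B. 100 — O(1) does not grow strictly faster than f(n)
  C. n — O(n) is strictly between O(log n) and O(n⁵) ✓
  D. 17 — O(1) does not grow strictly faster than f(n)

Only option C (n) lies strictly between.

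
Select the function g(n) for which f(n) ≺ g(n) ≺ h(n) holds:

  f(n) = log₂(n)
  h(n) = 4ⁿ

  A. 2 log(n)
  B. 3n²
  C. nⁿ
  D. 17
B

We need g(n) with log₂(n) = o(g(n)) and g(n) = o(4ⁿ), i.e. O(log n) ≺ g ≺ O(4ⁿ).
Check each option:
  A. 2 log(n) — O(log n) does not grow strictly faster than f(n)
  B. 3n² — O(n²) is strictly between O(log n) and O(4ⁿ) ✓
  C. nⁿ — O(nⁿ) does not grow strictly slower than h(n)
  D. 17 — O(1) does not grow strictly faster than f(n)

Only option B (3n²) lies strictly between.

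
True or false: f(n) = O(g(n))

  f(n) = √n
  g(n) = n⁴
True

f(n) = √n is O(√n), and g(n) = n⁴ is O(n⁴).
Since O(√n) ⊆ O(n⁴) (f grows no faster than g), f(n) = O(g(n)) is true.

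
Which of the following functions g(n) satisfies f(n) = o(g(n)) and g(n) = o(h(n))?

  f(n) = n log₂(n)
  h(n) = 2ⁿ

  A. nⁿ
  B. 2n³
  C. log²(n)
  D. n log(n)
B

We need g(n) with n log₂(n) = o(g(n)) and g(n) = o(2ⁿ), i.e. O(n log n) ≺ g ≺ O(2ⁿ).
Check each option:
  A. nⁿ — O(nⁿ) does not grow strictly slower than h(n)
  B. 2n³ — O(n³) is strictly between O(n log n) and O(2ⁿ) ✓
  C. log²(n) — O(log² n) does not grow strictly faster than f(n)
  D. n log(n) — O(n log n) does not grow strictly faster than f(n)

Only option B (2n³) lies strictly between.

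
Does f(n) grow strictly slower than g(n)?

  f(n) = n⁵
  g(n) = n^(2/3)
False

f(n) = n⁵ is O(n⁵), and g(n) = n^(2/3) is O(n^(2/3)).
Since O(n⁵) grows faster than or equal to O(n^(2/3)), f(n) = o(g(n)) is false.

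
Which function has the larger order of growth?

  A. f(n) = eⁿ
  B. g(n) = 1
A

f(n) = eⁿ is O(eⁿ), while g(n) = 1 is O(1).
Since O(eⁿ) grows faster than O(1), f(n) dominates.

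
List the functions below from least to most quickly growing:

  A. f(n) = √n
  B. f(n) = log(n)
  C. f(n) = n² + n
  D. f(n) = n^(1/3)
B < D < A < C

Comparing growth rates:
B = log(n) is O(log n)
D = n^(1/3) is O(n^(1/3))
A = √n is O(√n)
C = n² + n is O(n²)

Therefore, the order from slowest to fastest is: B < D < A < C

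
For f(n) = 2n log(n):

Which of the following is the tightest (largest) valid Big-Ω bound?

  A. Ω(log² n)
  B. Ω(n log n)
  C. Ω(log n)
B

f(n) = 2n log(n) is Ω(n log n).
All listed options are valid Big-Ω bounds (lower bounds),
but Ω(n log n) is the tightest (largest valid bound).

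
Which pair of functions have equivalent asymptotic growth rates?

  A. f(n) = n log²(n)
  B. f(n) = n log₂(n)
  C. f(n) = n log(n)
B and C

Examining each function:
  A. n log²(n) is O(n log² n)
  B. n log₂(n) is O(n log n)
  C. n log(n) is O(n log n)

Functions B and C both have the same complexity class.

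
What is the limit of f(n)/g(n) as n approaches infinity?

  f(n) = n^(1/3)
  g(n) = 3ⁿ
0

Since n^(1/3) (O(n^(1/3))) grows slower than 3ⁿ (O(3ⁿ)),
the ratio f(n)/g(n) → 0 as n → ∞.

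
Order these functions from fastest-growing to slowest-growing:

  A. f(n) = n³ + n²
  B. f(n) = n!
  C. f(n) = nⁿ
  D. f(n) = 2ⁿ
C > B > D > A

Comparing growth rates:
C = nⁿ is O(nⁿ)
B = n! is O(n!)
D = 2ⁿ is O(2ⁿ)
A = n³ + n² is O(n³)

Therefore, the order from fastest to slowest is: C > B > D > A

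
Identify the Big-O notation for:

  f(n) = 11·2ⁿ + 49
O(2ⁿ)

The dominant term in 11·2ⁿ + 49 is 11·2ⁿ, which is Θ(2ⁿ).
Lower-order terms (49) are asymptotically negligible.
Constants are absorbed, so the tightest bound is O(2ⁿ).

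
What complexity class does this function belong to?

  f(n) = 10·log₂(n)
O(log n)

The dominant term in 10·log₂(n) is 10·log₂(n), which is Θ(log n).
Constants are absorbed, so the tightest bound is O(log n).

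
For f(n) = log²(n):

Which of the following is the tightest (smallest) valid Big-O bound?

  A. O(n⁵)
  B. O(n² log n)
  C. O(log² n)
C

f(n) = log²(n) is O(log² n).
All listed options are valid Big-O bounds (upper bounds),
but O(log² n) is the tightest (smallest valid bound).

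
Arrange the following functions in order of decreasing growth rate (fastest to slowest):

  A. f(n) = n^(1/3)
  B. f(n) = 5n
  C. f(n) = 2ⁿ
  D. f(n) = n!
D > C > B > A

Comparing growth rates:
D = n! is O(n!)
C = 2ⁿ is O(2ⁿ)
B = 5n is O(n)
A = n^(1/3) is O(n^(1/3))

Therefore, the order from fastest to slowest is: D > C > B > A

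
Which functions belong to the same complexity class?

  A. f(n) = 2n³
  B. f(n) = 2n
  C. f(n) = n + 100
B and C

Examining each function:
  A. 2n³ is O(n³)
  B. 2n is O(n)
  C. n + 100 is O(n)

Functions B and C both have the same complexity class.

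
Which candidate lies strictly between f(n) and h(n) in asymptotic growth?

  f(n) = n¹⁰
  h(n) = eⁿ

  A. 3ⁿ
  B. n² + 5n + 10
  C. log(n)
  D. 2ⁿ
D

We need g(n) with n¹⁰ = o(g(n)) and g(n) = o(eⁿ), i.e. O(n¹⁰) ≺ g ≺ O(eⁿ).
Check each option:
  A. 3ⁿ — O(3ⁿ) does not grow strictly slower than h(n)
  B. n² + 5n + 10 — O(n²) does not grow strictly faster than f(n)
  C. log(n) — O(log n) does not grow strictly faster than f(n)
  D. 2ⁿ — O(2ⁿ) is strictly between O(n¹⁰) and O(eⁿ) ✓

Only option D (2ⁿ) lies strictly between.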